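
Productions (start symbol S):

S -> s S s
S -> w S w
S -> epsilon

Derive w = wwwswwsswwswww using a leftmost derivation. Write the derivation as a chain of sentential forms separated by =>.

S => wSw   [S -> w S w]
wSw => wwSww   [S -> w S w]
wwSww => wwwSwww   [S -> w S w]
wwwSwww => wwwsSswww   [S -> s S s]
wwwsSswww => wwwswSwswww   [S -> w S w]
wwwswSwswww => wwwswwSwwswww   [S -> w S w]
wwwswwSwwswww => wwwswwsSswwswww   [S -> s S s]
wwwswwsSswwswww => wwwswwsswwswww   [S -> epsilon]

S=>wSw=>wwSww=>wwwSwww=>wwwsSswww=>wwwswSwswww=>wwwswwSwwswww=>wwwswwsSswwswww=>wwwswwsswwswww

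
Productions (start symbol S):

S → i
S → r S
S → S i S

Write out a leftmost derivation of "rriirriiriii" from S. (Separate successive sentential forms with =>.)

S => rS   [S → r S]
rS => rSiS   [S → S i S]
rSiS => rrSiS   [S → r S]
rrSiS => rrSiSiS   [S → S i S]
rrSiSiS => rriiSiS   [S → i]
rriiSiS => rriirSiS   [S → r S]
rriirSiS => rriirSiSiS   [S → S i S]
rriirSiSiS => rriirrSiSiS   [S → r S]
rriirrSiSiS => rriirriiSiS   [S → i]
rriirriiSiS => rriirriirSiS   [S → r S]
rriirriirSiS => rriirriiriiS   [S → i]
rriirriiriiS => rriirriiriii   [S → i]

S => rS => rSiS => rrSiS => rrSiSiS => rriiSiS => rriirSiS => rriirSiSiS => rriirrSiSiS => rriirriiSiS => rriirriirSiS => rriirriiriiS => rriirriiriii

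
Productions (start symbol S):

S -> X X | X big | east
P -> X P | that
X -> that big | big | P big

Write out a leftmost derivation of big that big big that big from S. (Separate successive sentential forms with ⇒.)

S ⇒ X X   [S -> X X]
X X ⇒ P big X   [X -> P big]
P big X ⇒ X P big X   [P -> X P]
X P big X ⇒ big P big X   [X -> big]
big P big X ⇒ big that big X   [P -> that]
big that big X ⇒ big that big P big   [X -> P big]
big that big P big ⇒ big that big X P big   [P -> X P]
big that big X P big ⇒ big that big big P big   [X -> big]
big that big big P big ⇒ big that big big that big   [P -> that]

S ⇒ X X ⇒ P big X ⇒ X P big X ⇒ big P big X ⇒ big that big X ⇒ big that big P big ⇒ big that big X P big ⇒ big that big big P big ⇒ big that big big that big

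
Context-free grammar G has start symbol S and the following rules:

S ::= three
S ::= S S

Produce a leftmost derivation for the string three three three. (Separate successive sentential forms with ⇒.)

S ⇒ S S ⇒ S S S ⇒ three S S ⇒ three three S ⇒ three three three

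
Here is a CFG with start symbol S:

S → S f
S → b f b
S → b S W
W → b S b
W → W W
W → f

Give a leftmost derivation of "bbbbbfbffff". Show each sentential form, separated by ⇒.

S ⇒ bSW ⇒ bbSWW ⇒ bbbSWWW ⇒ bbbbSWWWW ⇒ bbbbbfbWWWW ⇒ bbbbbfbfWWW ⇒ bbbbbfbffWW ⇒ bbbbbfbfffW ⇒ bbbbbfbffff

S ⇒ bSW   [S → b S W]
bSW ⇒ bbSWW   [S → b S W]
bbSWW ⇒ bbbSWWW   [S → b S W]
bbbSWWW ⇒ bbbbSWWWW   [S → b S W]
bbbbSWWWW ⇒ bbbbbfbWWWW   [S → b f b]
bbbbbfbWWWW ⇒ bbbbbfbfWWW   [W → f]
bbbbbfbfWWW ⇒ bbbbbfbffWW   [W → f]
bbbbbfbffWW ⇒ bbbbbfbfffW   [W → f]
bbbbbfbfffW ⇒ bbbbbfbffff   [W → f]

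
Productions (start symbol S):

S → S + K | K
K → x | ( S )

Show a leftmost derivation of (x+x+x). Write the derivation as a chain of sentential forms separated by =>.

S => K   [S → K]
K => (S)   [K → ( S )]
(S) => (S+K)   [S → S + K]
(S+K) => (S+K+K)   [S → S + K]
(S+K+K) => (K+K+K)   [S → K]
(K+K+K) => (x+K+K)   [K → x]
(x+K+K) => (x+x+K)   [K → x]
(x+x+K) => (x+x+x)   [K → x]

S => K => (S) => (S+K) => (S+K+K) => (K+K+K) => (x+K+K) => (x+x+K) => (x+x+x)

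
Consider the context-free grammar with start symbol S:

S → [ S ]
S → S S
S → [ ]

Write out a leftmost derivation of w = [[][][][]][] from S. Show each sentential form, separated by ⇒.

S ⇒ SS ⇒ [S]S ⇒ [SS]S ⇒ [[]S]S ⇒ [[]SS]S ⇒ [[]SSS]S ⇒ [[][]SS]S ⇒ [[][][]S]S ⇒ [[][][][]]S ⇒ [[][][][]][]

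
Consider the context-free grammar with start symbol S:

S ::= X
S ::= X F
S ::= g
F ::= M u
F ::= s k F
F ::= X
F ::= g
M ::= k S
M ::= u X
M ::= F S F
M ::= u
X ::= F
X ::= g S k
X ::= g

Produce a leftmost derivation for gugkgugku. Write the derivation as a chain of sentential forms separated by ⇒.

S ⇒ XF   [S ::= X F]
XF ⇒ gF   [X ::= g]
gF ⇒ gMu   [F ::= M u]
gMu ⇒ guXu   [M ::= u X]
guXu ⇒ gugSku   [X ::= g S k]
gugSku ⇒ gugXFku   [S ::= X F]
gugXFku ⇒ gugFFku   [X ::= F]
gugFFku ⇒ gugMuFku   [F ::= M u]
gugMuFku ⇒ gugkSuFku   [M ::= k S]
gugkSuFku ⇒ gugkXuFku   [S ::= X]
gugkXuFku ⇒ gugkguFku   [X ::= g]
gugkguFku ⇒ gugkguXku   [F ::= X]
gugkguXku ⇒ gugkgugku   [X ::= g]

S ⇒ XF ⇒ gF ⇒ gMu ⇒ guXu ⇒ gugSku ⇒ gugXFku ⇒ gugFFku ⇒ gugMuFku ⇒ gugkSuFku ⇒ gugkXuFku ⇒ gugkguFku ⇒ gugkguXku ⇒ gugkgugku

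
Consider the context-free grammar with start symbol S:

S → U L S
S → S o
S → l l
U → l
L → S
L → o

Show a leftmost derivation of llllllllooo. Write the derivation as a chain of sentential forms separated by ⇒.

S⇒ULS⇒lLS⇒lSS⇒lllS⇒lllULS⇒llllLS⇒llllSS⇒llllllS⇒llllllSo⇒llllllSoo⇒llllllSooo⇒llllllllooo

S ⇒ ULS   [S → U L S]
ULS ⇒ lLS   [U → l]
lLS ⇒ lSS   [L → S]
lSS ⇒ lllS   [S → l l]
lllS ⇒ lllULS   [S → U L S]
lllULS ⇒ llllLS   [U → l]
llllLS ⇒ llllSS   [L → S]
llllSS ⇒ llllllS   [S → l l]
llllllS ⇒ llllllSo   [S → S o]
llllllSo ⇒ llllllSoo   [S → S o]
llllllSoo ⇒ llllllSooo   [S → S o]
llllllSooo ⇒ llllllllooo   [S → l l]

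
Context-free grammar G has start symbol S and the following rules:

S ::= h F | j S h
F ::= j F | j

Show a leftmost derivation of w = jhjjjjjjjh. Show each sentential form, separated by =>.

S=>jSh=>jhFh=>jhjFh=>jhjjFh=>jhjjjFh=>jhjjjjFh=>jhjjjjjFh=>jhjjjjjjFh=>jhjjjjjjjh

S => jSh   [S ::= j S h]
jSh => jhFh   [S ::= h F]
jhFh => jhjFh   [F ::= j F]
jhjFh => jhjjFh   [F ::= j F]
jhjjFh => jhjjjFh   [F ::= j F]
jhjjjFh => jhjjjjFh   [F ::= j F]
jhjjjjFh => jhjjjjjFh   [F ::= j F]
jhjjjjjFh => jhjjjjjjFh   [F ::= j F]
jhjjjjjjFh => jhjjjjjjjh   [F ::= j]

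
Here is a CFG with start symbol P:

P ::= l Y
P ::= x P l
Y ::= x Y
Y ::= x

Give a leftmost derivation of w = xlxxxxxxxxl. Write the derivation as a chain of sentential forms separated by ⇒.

P⇒xPl⇒xlYl⇒xlxYl⇒xlxxYl⇒xlxxxYl⇒xlxxxxYl⇒xlxxxxxYl⇒xlxxxxxxYl⇒xlxxxxxxxYl⇒xlxxxxxxxxl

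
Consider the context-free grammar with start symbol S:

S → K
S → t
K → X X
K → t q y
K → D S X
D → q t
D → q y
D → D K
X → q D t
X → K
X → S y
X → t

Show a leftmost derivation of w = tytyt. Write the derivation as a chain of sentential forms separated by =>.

S => K => XX => SyX => KyX => XXyX => SyXyX => tyXyX => tytyX => tytyt

S => K   [S → K]
K => XX   [K → X X]
XX => SyX   [X → S y]
SyX => KyX   [S → K]
KyX => XXyX   [K → X X]
XXyX => SyXyX   [X → S y]
SyXyX => tyXyX   [S → t]
tyXyX => tytyX   [X → t]
tytyX => tytyt   [X → t]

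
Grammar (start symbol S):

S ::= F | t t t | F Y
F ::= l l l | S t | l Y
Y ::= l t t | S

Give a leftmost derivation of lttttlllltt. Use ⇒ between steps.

S ⇒ FY ⇒ StY ⇒ FtY ⇒ lYtY ⇒ lStY ⇒ lttttY ⇒ lttttS ⇒ lttttFY ⇒ lttttlllY ⇒ lttttlllltt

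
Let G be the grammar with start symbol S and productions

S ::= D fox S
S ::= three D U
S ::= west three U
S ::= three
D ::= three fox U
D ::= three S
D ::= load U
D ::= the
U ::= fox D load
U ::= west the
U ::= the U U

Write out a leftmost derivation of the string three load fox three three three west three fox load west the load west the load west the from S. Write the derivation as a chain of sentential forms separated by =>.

S => three D U   [S ::= three D U]
three D U => three load U U   [D ::= load U]
three load U U => three load fox D load U   [U ::= fox D load]
three load fox D load U => three load fox three S load U   [D ::= three S]
three load fox three S load U => three load fox three three D U load U   [S ::= three D U]
three load fox three three D U load U => three load fox three three three S U load U   [D ::= three S]
three load fox three three three S U load U => three load fox three three three west three U U load U   [S ::= west three U]
three load fox three three three west three U U load U => three load fox three three three west three fox D load U load U   [U ::= fox D load]
three load fox three three three west three fox D load U load U => three load fox three three three west three fox load U load U load U   [D ::= load U]
three load fox three three three west three fox load U load U load U => three load fox three three three west three fox load west the load U load U   [U ::= west the]
three load fox three three three west three fox load west the load U load U => three load fox three three three west three fox load west the load west the load U   [U ::= west the]
three load fox three three three west three fox load west the load west the load U => three load fox three three three west three fox load west the load west the load west the   [U ::= west the]

S => three D U => three load U U => three load fox D load U => three load fox three S load U => three load fox three three D U load U => three load fox three three three S U load U => three load fox three three three west three U U load U => three load fox three three three west three fox D load U load U => three load fox three three three west three fox load U load U load U => three load fox three three three west three fox load west the load U load U => three load fox three three three west three fox load west the load west the load U => three load fox three three three west three fox load west the load west the load west the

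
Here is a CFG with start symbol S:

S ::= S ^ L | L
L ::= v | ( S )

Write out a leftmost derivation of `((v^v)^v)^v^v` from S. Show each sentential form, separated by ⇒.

S⇒S^L⇒S^L^L⇒L^L^L⇒(S)^L^L⇒(S^L)^L^L⇒(L^L)^L^L⇒((S)^L)^L^L⇒((S^L)^L)^L^L⇒((L^L)^L)^L^L⇒((v^L)^L)^L^L⇒((v^v)^L)^L^L⇒((v^v)^v)^L^L⇒((v^v)^v)^v^L⇒((v^v)^v)^v^v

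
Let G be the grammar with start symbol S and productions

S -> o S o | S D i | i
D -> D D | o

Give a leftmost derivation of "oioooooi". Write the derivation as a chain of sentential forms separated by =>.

S => SDi => oSoDi => oioDi => oioDDi => oioDDDi => oiooDDi => oiooDDDi => oioooDDi => oiooooDi => oioooooi

S => SDi   [S -> S D i]
SDi => oSoDi   [S -> o S o]
oSoDi => oioDi   [S -> i]
oioDi => oioDDi   [D -> D D]
oioDDi => oioDDDi   [D -> D D]
oioDDDi => oiooDDi   [D -> o]
oiooDDi => oiooDDDi   [D -> D D]
oiooDDDi => oioooDDi   [D -> o]
oioooDDi => oiooooDi   [D -> o]
oiooooDi => oioooooi   [D -> o]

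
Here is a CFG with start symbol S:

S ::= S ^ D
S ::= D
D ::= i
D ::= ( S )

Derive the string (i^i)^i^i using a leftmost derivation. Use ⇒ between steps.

S ⇒ S^D ⇒ S^D^D ⇒ D^D^D ⇒ (S)^D^D ⇒ (S^D)^D^D ⇒ (D^D)^D^D ⇒ (i^D)^D^D ⇒ (i^i)^D^D ⇒ (i^i)^i^D ⇒ (i^i)^i^i

S ⇒ S^D   [S ::= S ^ D]
S^D ⇒ S^D^D   [S ::= S ^ D]
S^D^D ⇒ D^D^D   [S ::= D]
D^D^D ⇒ (S)^D^D   [D ::= ( S )]
(S)^D^D ⇒ (S^D)^D^D   [S ::= S ^ D]
(S^D)^D^D ⇒ (D^D)^D^D   [S ::= D]
(D^D)^D^D ⇒ (i^D)^D^D   [D ::= i]
(i^D)^D^D ⇒ (i^i)^D^D   [D ::= i]
(i^i)^D^D ⇒ (i^i)^i^D   [D ::= i]
(i^i)^i^D ⇒ (i^i)^i^i   [D ::= i]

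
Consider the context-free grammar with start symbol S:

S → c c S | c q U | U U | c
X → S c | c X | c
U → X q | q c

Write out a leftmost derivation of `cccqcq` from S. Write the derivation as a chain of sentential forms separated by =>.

S => UU => XqU => cXqU => cScqU => cccqU => cccqXq => cccqcq

S => UU   [S → U U]
UU => XqU   [U → X q]
XqU => cXqU   [X → c X]
cXqU => cScqU   [X → S c]
cScqU => cccqU   [S → c]
cccqU => cccqXq   [U → X q]
cccqXq => cccqcq   [X → c]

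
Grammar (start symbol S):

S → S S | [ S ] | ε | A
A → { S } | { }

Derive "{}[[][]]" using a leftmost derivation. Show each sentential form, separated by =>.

S => SS   [S → S S]
SS => AS   [S → A]
AS => {}S   [A → { }]
{}S => {}SS   [S → S S]
{}SS => {}[S]S   [S → [ S ]]
{}[S]S => {}[SS]S   [S → S S]
{}[SS]S => {}[[S]S]S   [S → [ S ]]
{}[[S]S]S => {}[[]S]S   [S → ε]
{}[[]S]S => {}[[][S]]S   [S → [ S ]]
{}[[][S]]S => {}[[][]]S   [S → ε]
{}[[][]]S => {}[[][]]   [S → ε]

S => SS => AS => {}S => {}SS => {}[S]S => {}[SS]S => {}[[S]S]S => {}[[]S]S => {}[[][S]]S => {}[[][]]S => {}[[][]]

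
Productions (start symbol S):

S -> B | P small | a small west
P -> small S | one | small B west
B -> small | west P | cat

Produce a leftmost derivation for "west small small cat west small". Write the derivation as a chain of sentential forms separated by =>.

S => B => west P => west small S => west small P small => west small small B west small => west small small cat west small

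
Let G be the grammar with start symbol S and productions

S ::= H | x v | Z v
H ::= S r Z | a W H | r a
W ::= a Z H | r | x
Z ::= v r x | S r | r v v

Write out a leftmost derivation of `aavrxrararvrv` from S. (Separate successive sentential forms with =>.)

S=>Zv=>Srv=>Zvrv=>Srvrv=>Hrvrv=>aWHrvrv=>aaZHHrvrv=>aavrxHHrvrv=>aavrxraHrvrv=>aavrxrararvrv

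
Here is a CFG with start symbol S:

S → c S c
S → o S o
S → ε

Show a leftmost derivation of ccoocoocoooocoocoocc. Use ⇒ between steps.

S ⇒ cSc   [S → c S c]
cSc ⇒ ccScc   [S → c S c]
ccScc ⇒ ccoSocc   [S → o S o]
ccoSocc ⇒ ccooSoocc   [S → o S o]
ccooSoocc ⇒ ccoocScoocc   [S → c S c]
ccoocScoocc ⇒ ccoocoSocoocc   [S → o S o]
ccoocoSocoocc ⇒ ccoocooSoocoocc   [S → o S o]
ccoocooSoocoocc ⇒ ccoocoocScoocoocc   [S → c S c]
ccoocoocScoocoocc ⇒ ccoocoocoSocoocoocc   [S → o S o]
ccoocoocoSocoocoocc ⇒ ccoocoocooSoocoocoocc   [S → o S o]
ccoocoocooSoocoocoocc ⇒ ccoocoocoooocoocoocc   [S → ε]

S⇒cSc⇒ccScc⇒ccoSocc⇒ccooSoocc⇒ccoocScoocc⇒ccoocoSocoocc⇒ccoocooSoocoocc⇒ccoocoocScoocoocc⇒ccoocoocoSocoocoocc⇒ccoocoocooSoocoocoocc⇒ccoocoocoooocoocoocc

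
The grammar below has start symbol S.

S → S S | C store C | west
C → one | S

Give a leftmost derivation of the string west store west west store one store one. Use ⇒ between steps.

S ⇒ S S ⇒ C store C S ⇒ S store C S ⇒ west store C S ⇒ west store S S ⇒ west store west S ⇒ west store west C store C ⇒ west store west S store C ⇒ west store west C store C store C ⇒ west store west S store C store C ⇒ west store west west store C store C ⇒ west store west west store one store C ⇒ west store west west store one store one

S ⇒ S S   [S → S S]
S S ⇒ C store C S   [S → C store C]
C store C S ⇒ S store C S   [C → S]
S store C S ⇒ west store C S   [S → west]
west store C S ⇒ west store S S   [C → S]
west store S S ⇒ west store west S   [S → west]
west store west S ⇒ west store west C store C   [S → C store C]
west store west C store C ⇒ west store west S store C   [C → S]
west store west S store C ⇒ west store west C store C store C   [S → C store C]
west store west C store C store C ⇒ west store west S store C store C   [C → S]
west store west S store C store C ⇒ west store west west store C store C   [S → west]
west store west west store C store C ⇒ west store west west store one store C   [C → one]
west store west west store one store C ⇒ west store west west store one store one   [C → one]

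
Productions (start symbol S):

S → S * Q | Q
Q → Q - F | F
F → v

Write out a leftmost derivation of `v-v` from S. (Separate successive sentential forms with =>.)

S => Q => Q-F => F-F => v-F => v-v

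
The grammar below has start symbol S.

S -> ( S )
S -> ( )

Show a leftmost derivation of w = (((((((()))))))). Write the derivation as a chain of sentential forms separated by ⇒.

S⇒(S)⇒((S))⇒(((S)))⇒((((S))))⇒(((((S)))))⇒((((((S))))))⇒(((((((S)))))))⇒(((((((())))))))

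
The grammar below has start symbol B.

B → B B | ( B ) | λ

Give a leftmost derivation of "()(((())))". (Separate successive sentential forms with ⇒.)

B ⇒ BB ⇒ (B)B ⇒ ()B ⇒ ()BB ⇒ ()BBB ⇒ ()(B)BB ⇒ ()((B))BB ⇒ ()(((B)))BB ⇒ ()((((B))))BB ⇒ ()(((())))BB ⇒ ()(((())))B ⇒ ()(((())))

B ⇒ BB   [B → B B]
BB ⇒ (B)B   [B → ( B )]
(B)B ⇒ ()B   [B → λ]
()B ⇒ ()BB   [B → B B]
()BB ⇒ ()BBB   [B → B B]
()BBB ⇒ ()(B)BB   [B → ( B )]
()(B)BB ⇒ ()((B))BB   [B → ( B )]
()((B))BB ⇒ ()(((B)))BB   [B → ( B )]
()(((B)))BB ⇒ ()((((B))))BB   [B → ( B )]
()((((B))))BB ⇒ ()(((())))BB   [B → λ]
()(((())))BB ⇒ ()(((())))B   [B → λ]
()(((())))B ⇒ ()(((())))   [B → λ]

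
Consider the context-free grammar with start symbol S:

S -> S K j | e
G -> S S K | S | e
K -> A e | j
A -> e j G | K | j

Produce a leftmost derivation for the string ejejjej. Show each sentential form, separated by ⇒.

S ⇒ SKj   [S -> S K j]
SKj ⇒ SKjKj   [S -> S K j]
SKjKj ⇒ eKjKj   [S -> e]
eKjKj ⇒ eAejKj   [K -> A e]
eAejKj ⇒ ejejKj   [A -> j]
ejejKj ⇒ ejejAej   [K -> A e]
ejejAej ⇒ ejejjej   [A -> j]

S⇒SKj⇒SKjKj⇒eKjKj⇒eAejKj⇒ejejKj⇒ejejAej⇒ejejjej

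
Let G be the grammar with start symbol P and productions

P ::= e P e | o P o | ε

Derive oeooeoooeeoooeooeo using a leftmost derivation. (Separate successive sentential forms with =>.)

P => oPo => oePeo => oeoPoeo => oeooPooeo => oeooePeooeo => oeooeoPoeooeo => oeooeooPooeooeo => oeooeoooPoooeooeo => oeooeoooePeoooeooeo => oeooeoooeeoooeooeo

P => oPo   [P ::= o P o]
oPo => oePeo   [P ::= e P e]
oePeo => oeoPoeo   [P ::= o P o]
oeoPoeo => oeooPooeo   [P ::= o P o]
oeooPooeo => oeooePeooeo   [P ::= e P e]
oeooePeooeo => oeooeoPoeooeo   [P ::= o P o]
oeooeoPoeooeo => oeooeooPooeooeo   [P ::= o P o]
oeooeooPooeooeo => oeooeoooPoooeooeo   [P ::= o P o]
oeooeoooPoooeooeo => oeooeoooePeoooeooeo   [P ::= e P e]
oeooeoooePeoooeooeo => oeooeoooeeoooeooeo   [P ::= ε]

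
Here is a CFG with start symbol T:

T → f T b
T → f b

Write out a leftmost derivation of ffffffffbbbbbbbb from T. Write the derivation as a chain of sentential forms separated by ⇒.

T⇒fTb⇒ffTbb⇒fffTbbb⇒ffffTbbbb⇒fffffTbbbbb⇒ffffffTbbbbbb⇒fffffffTbbbbbbb⇒ffffffffbbbbbbbb

T ⇒ fTb   [T → f T b]
fTb ⇒ ffTbb   [T → f T b]
ffTbb ⇒ fffTbbb   [T → f T b]
fffTbbb ⇒ ffffTbbbb   [T → f T b]
ffffTbbbb ⇒ fffffTbbbbb   [T → f T b]
fffffTbbbbb ⇒ ffffffTbbbbbb   [T → f T b]
ffffffTbbbbbb ⇒ fffffffTbbbbbbb   [T → f T b]
fffffffTbbbbbbb ⇒ ffffffffbbbbbbbb   [T → f b]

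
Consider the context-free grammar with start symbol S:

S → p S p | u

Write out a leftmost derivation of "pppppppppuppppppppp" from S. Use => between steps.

S => pSp => ppSpp => pppSppp => ppppSpppp => pppppSppppp => ppppppSpppppp => pppppppSppppppp => ppppppppSpppppppp => pppppppppSppppppppp => pppppppppuppppppppp

S => pSp   [S → p S p]
pSp => ppSpp   [S → p S p]
ppSpp => pppSppp   [S → p S p]
pppSppp => ppppSpppp   [S → p S p]
ppppSpppp => pppppSppppp   [S → p S p]
pppppSppppp => ppppppSpppppp   [S → p S p]
ppppppSpppppp => pppppppSppppppp   [S → p S p]
pppppppSppppppp => ppppppppSpppppppp   [S → p S p]
ppppppppSpppppppp => pppppppppSppppppppp   [S → p S p]
pppppppppSppppppppp => pppppppppuppppppppp   [S → u]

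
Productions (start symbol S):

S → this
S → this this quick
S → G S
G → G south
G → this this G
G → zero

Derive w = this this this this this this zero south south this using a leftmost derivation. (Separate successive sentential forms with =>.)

S => G S => this this G S => this this G south S => this this G south south S => this this this this G south south S => this this this this this this G south south S => this this this this this this zero south south S => this this this this this this zero south south this

S => G S   [S → G S]
G S => this this G S   [G → this this G]
this this G S => this this G south S   [G → G south]
this this G south S => this this G south south S   [G → G south]
this this G south south S => this this this this G south south S   [G → this this G]
this this this this G south south S => this this this this this this G south south S   [G → this this G]
this this this this this this G south south S => this this this this this this zero south south S   [G → zero]
this this this this this this zero south south S => this this this this this this zero south south this   [S → this]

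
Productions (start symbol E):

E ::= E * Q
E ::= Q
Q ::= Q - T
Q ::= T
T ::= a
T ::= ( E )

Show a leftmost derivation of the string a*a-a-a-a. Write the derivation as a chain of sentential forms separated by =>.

E => E*Q   [E ::= E * Q]
E*Q => Q*Q   [E ::= Q]
Q*Q => T*Q   [Q ::= T]
T*Q => a*Q   [T ::= a]
a*Q => a*Q-T   [Q ::= Q - T]
a*Q-T => a*Q-T-T   [Q ::= Q - T]
a*Q-T-T => a*Q-T-T-T   [Q ::= Q - T]
a*Q-T-T-T => a*T-T-T-T   [Q ::= T]
a*T-T-T-T => a*a-T-T-T   [T ::= a]
a*a-T-T-T => a*a-a-T-T   [T ::= a]
a*a-a-T-T => a*a-a-a-T   [T ::= a]
a*a-a-a-T => a*a-a-a-a   [T ::= a]

E => E*Q => Q*Q => T*Q => a*Q => a*Q-T => a*Q-T-T => a*Q-T-T-T => a*T-T-T-T => a*a-T-T-T => a*a-a-T-T => a*a-a-a-T => a*a-a-a-a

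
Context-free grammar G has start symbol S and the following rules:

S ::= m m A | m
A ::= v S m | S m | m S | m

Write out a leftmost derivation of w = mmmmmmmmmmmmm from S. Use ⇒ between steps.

S ⇒ mmA ⇒ mmmS ⇒ mmmmmA ⇒ mmmmmSm ⇒ mmmmmmmAm ⇒ mmmmmmmmSm ⇒ mmmmmmmmmmAm ⇒ mmmmmmmmmmmSm ⇒ mmmmmmmmmmmmm

S ⇒ mmA   [S ::= m m A]
mmA ⇒ mmmS   [A ::= m S]
mmmS ⇒ mmmmmA   [S ::= m m A]
mmmmmA ⇒ mmmmmSm   [A ::= S m]
mmmmmSm ⇒ mmmmmmmAm   [S ::= m m A]
mmmmmmmAm ⇒ mmmmmmmmSm   [A ::= m S]
mmmmmmmmSm ⇒ mmmmmmmmmmAm   [S ::= m m A]
mmmmmmmmmmAm ⇒ mmmmmmmmmmmSm   [A ::= m S]
mmmmmmmmmmmSm ⇒ mmmmmmmmmmmmm   [S ::= m]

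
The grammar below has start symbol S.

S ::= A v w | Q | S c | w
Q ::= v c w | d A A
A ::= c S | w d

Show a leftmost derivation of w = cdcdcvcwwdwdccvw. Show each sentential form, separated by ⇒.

S⇒Avw⇒cSvw⇒cScvw⇒cSccvw⇒cQccvw⇒cdAAccvw⇒cdcSAccvw⇒cdcQAccvw⇒cdcdAAAccvw⇒cdcdcSAAccvw⇒cdcdcQAAccvw⇒cdcdcvcwAAccvw⇒cdcdcvcwwdAccvw⇒cdcdcvcwwdwdccvw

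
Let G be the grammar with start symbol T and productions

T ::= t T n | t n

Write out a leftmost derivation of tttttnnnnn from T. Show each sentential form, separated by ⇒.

T ⇒ tTn   [T ::= t T n]
tTn ⇒ ttTnn   [T ::= t T n]
ttTnn ⇒ tttTnnn   [T ::= t T n]
tttTnnn ⇒ ttttTnnnn   [T ::= t T n]
ttttTnnnn ⇒ tttttnnnnn   [T ::= t n]

T⇒tTn⇒ttTnn⇒tttTnnn⇒ttttTnnnn⇒tttttnnnnn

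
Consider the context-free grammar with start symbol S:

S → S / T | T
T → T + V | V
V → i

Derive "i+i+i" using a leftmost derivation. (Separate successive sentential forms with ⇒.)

S⇒T⇒T+V⇒T+V+V⇒V+V+V⇒i+V+V⇒i+i+V⇒i+i+i

S ⇒ T   [S → T]
T ⇒ T+V   [T → T + V]
T+V ⇒ T+V+V   [T → T + V]
T+V+V ⇒ V+V+V   [T → V]
V+V+V ⇒ i+V+V   [V → i]
i+V+V ⇒ i+i+V   [V → i]
i+i+V ⇒ i+i+i   [V → i]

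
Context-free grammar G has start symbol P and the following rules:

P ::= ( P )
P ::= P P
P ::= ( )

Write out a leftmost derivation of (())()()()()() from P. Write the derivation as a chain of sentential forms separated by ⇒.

P ⇒ PP ⇒ PPP ⇒ PPPP ⇒ (P)PPP ⇒ (())PPP ⇒ (())PPPP ⇒ (())PPPPP ⇒ (())()PPPP ⇒ (())()()PPP ⇒ (())()()()PP ⇒ (())()()()()P ⇒ (())()()()()()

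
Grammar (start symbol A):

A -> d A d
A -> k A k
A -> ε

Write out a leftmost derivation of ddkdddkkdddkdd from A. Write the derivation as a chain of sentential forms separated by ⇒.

A ⇒ dAd ⇒ ddAdd ⇒ ddkAkdd ⇒ ddkdAdkdd ⇒ ddkddAddkdd ⇒ ddkdddAdddkdd ⇒ ddkdddkAkdddkdd ⇒ ddkdddkkdddkdd

A ⇒ dAd   [A -> d A d]
dAd ⇒ ddAdd   [A -> d A d]
ddAdd ⇒ ddkAkdd   [A -> k A k]
ddkAkdd ⇒ ddkdAdkdd   [A -> d A d]
ddkdAdkdd ⇒ ddkddAddkdd   [A -> d A d]
ddkddAddkdd ⇒ ddkdddAdddkdd   [A -> d A d]
ddkdddAdddkdd ⇒ ddkdddkAkdddkdd   [A -> k A k]
ddkdddkAkdddkdd ⇒ ddkdddkkdddkdd   [A -> ε]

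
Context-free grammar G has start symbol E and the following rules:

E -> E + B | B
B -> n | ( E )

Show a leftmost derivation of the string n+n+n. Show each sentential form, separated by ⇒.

E ⇒ E+B   [E -> E + B]
E+B ⇒ E+B+B   [E -> E + B]
E+B+B ⇒ B+B+B   [E -> B]
B+B+B ⇒ n+B+B   [B -> n]
n+B+B ⇒ n+n+B   [B -> n]
n+n+B ⇒ n+n+n   [B -> n]

E ⇒ E+B ⇒ E+B+B ⇒ B+B+B ⇒ n+B+B ⇒ n+n+B ⇒ n+n+n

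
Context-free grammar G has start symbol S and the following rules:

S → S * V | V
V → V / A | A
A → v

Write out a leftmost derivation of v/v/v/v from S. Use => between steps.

S => V => V/A => V/A/A => V/A/A/A => A/A/A/A => v/A/A/A => v/v/A/A => v/v/v/A => v/v/v/v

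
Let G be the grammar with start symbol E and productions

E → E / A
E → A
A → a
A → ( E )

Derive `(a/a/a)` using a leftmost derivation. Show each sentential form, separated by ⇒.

E ⇒ A   [E → A]
A ⇒ (E)   [A → ( E )]
(E) ⇒ (E/A)   [E → E / A]
(E/A) ⇒ (E/A/A)   [E → E / A]
(E/A/A) ⇒ (A/A/A)   [E → A]
(A/A/A) ⇒ (a/A/A)   [A → a]
(a/A/A) ⇒ (a/a/A)   [A → a]
(a/a/A) ⇒ (a/a/a)   [A → a]

E ⇒ A ⇒ (E) ⇒ (E/A) ⇒ (E/A/A) ⇒ (A/A/A) ⇒ (a/A/A) ⇒ (a/a/A) ⇒ (a/a/a)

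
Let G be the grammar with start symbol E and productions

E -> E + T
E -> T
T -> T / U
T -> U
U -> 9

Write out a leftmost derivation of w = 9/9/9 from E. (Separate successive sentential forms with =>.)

E => T => T/U => T/U/U => U/U/U => 9/U/U => 9/9/U => 9/9/9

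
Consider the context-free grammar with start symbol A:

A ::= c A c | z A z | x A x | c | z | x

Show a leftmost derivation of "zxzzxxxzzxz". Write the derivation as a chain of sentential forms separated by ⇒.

A ⇒ zAz ⇒ zxAxz ⇒ zxzAzxz ⇒ zxzzAzzxz ⇒ zxzzxAxzzxz ⇒ zxzzxxxzzxz

A ⇒ zAz   [A ::= z A z]
zAz ⇒ zxAxz   [A ::= x A x]
zxAxz ⇒ zxzAzxz   [A ::= z A z]
zxzAzxz ⇒ zxzzAzzxz   [A ::= z A z]
zxzzAzzxz ⇒ zxzzxAxzzxz   [A ::= x A x]
zxzzxAxzzxz ⇒ zxzzxxxzzxz   [A ::= x]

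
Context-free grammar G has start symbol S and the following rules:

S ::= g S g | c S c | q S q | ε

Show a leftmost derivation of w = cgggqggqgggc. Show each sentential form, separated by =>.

S => cSc   [S ::= c S c]
cSc => cgSgc   [S ::= g S g]
cgSgc => cggSggc   [S ::= g S g]
cggSggc => cgggSgggc   [S ::= g S g]
cgggSgggc => cgggqSqgggc   [S ::= q S q]
cgggqSqgggc => cgggqgSgqgggc   [S ::= g S g]
cgggqgSgqgggc => cgggqggqgggc   [S ::= ε]

S => cSc => cgSgc => cggSggc => cgggSgggc => cgggqSqgggc => cgggqgSgqgggc => cgggqggqgggc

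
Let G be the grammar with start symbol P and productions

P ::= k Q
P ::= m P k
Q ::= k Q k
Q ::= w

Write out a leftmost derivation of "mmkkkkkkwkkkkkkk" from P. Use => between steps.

P => mPk   [P ::= m P k]
mPk => mmPkk   [P ::= m P k]
mmPkk => mmkQkk   [P ::= k Q]
mmkQkk => mmkkQkkk   [Q ::= k Q k]
mmkkQkkk => mmkkkQkkkk   [Q ::= k Q k]
mmkkkQkkkk => mmkkkkQkkkkk   [Q ::= k Q k]
mmkkkkQkkkkk => mmkkkkkQkkkkkk   [Q ::= k Q k]
mmkkkkkQkkkkkk => mmkkkkkkQkkkkkkk   [Q ::= k Q k]
mmkkkkkkQkkkkkkk => mmkkkkkkwkkkkkkk   [Q ::= w]

P=>mPk=>mmPkk=>mmkQkk=>mmkkQkkk=>mmkkkQkkkk=>mmkkkkQkkkkk=>mmkkkkkQkkkkkk=>mmkkkkkkQkkkkkkk=>mmkkkkkkwkkkkkkk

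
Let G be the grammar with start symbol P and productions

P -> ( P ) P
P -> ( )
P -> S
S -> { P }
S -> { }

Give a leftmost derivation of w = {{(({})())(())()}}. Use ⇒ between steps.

P ⇒ S ⇒ {P} ⇒ {S} ⇒ {{P}} ⇒ {{(P)P}} ⇒ {{((P)P)P}} ⇒ {{((S)P)P}} ⇒ {{(({})P)P}} ⇒ {{(({})())P}} ⇒ {{(({})())(P)P}} ⇒ {{(({})())(())P}} ⇒ {{(({})())(())()}}

P ⇒ S   [P -> S]
S ⇒ {P}   [S -> { P }]
{P} ⇒ {S}   [P -> S]
{S} ⇒ {{P}}   [S -> { P }]
{{P}} ⇒ {{(P)P}}   [P -> ( P ) P]
{{(P)P}} ⇒ {{((P)P)P}}   [P -> ( P ) P]
{{((P)P)P}} ⇒ {{((S)P)P}}   [P -> S]
{{((S)P)P}} ⇒ {{(({})P)P}}   [S -> { }]
{{(({})P)P}} ⇒ {{(({})())P}}   [P -> ( )]
{{(({})())P}} ⇒ {{(({})())(P)P}}   [P -> ( P ) P]
{{(({})())(P)P}} ⇒ {{(({})())(())P}}   [P -> ( )]
{{(({})())(())P}} ⇒ {{(({})())(())()}}   [P -> ( )]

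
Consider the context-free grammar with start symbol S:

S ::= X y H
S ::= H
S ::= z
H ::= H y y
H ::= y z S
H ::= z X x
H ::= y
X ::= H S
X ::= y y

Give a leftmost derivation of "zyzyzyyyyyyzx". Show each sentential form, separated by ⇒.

S⇒H⇒zXx⇒zHSx⇒zHyySx⇒zHyyyySx⇒zyzSyyyySx⇒zyzXyHyyyySx⇒zyzHSyHyyyySx⇒zyzySyHyyyySx⇒zyzyzyHyyyySx⇒zyzyzyyyyyySx⇒zyzyzyyyyyyzx

S ⇒ H   [S ::= H]
H ⇒ zXx   [H ::= z X x]
zXx ⇒ zHSx   [X ::= H S]
zHSx ⇒ zHyySx   [H ::= H y y]
zHyySx ⇒ zHyyyySx   [H ::= H y y]
zHyyyySx ⇒ zyzSyyyySx   [H ::= y z S]
zyzSyyyySx ⇒ zyzXyHyyyySx   [S ::= X y H]
zyzXyHyyyySx ⇒ zyzHSyHyyyySx   [X ::= H S]
zyzHSyHyyyySx ⇒ zyzySyHyyyySx   [H ::= y]
zyzySyHyyyySx ⇒ zyzyzyHyyyySx   [S ::= z]
zyzyzyHyyyySx ⇒ zyzyzyyyyyySx   [H ::= y]
zyzyzyyyyyySx ⇒ zyzyzyyyyyyzx   [S ::= z]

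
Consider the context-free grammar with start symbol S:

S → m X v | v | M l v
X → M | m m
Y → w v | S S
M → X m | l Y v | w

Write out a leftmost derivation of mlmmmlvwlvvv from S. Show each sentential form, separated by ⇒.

S ⇒ mXv   [S → m X v]
mXv ⇒ mMv   [X → M]
mMv ⇒ mlYvv   [M → l Y v]
mlYvv ⇒ mlSSvv   [Y → S S]
mlSSvv ⇒ mlMlvSvv   [S → M l v]
mlMlvSvv ⇒ mlXmlvSvv   [M → X m]
mlXmlvSvv ⇒ mlmmmlvSvv   [X → m m]
mlmmmlvSvv ⇒ mlmmmlvMlvvv   [S → M l v]
mlmmmlvMlvvv ⇒ mlmmmlvwlvvv   [M → w]

S ⇒ mXv ⇒ mMv ⇒ mlYvv ⇒ mlSSvv ⇒ mlMlvSvv ⇒ mlXmlvSvv ⇒ mlmmmlvSvv ⇒ mlmmmlvMlvvv ⇒ mlmmmlvwlvvv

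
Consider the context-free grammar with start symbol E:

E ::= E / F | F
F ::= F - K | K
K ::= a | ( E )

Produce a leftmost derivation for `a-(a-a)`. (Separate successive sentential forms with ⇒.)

E ⇒ F   [E ::= F]
F ⇒ F-K   [F ::= F - K]
F-K ⇒ K-K   [F ::= K]
K-K ⇒ a-K   [K ::= a]
a-K ⇒ a-(E)   [K ::= ( E )]
a-(E) ⇒ a-(F)   [E ::= F]
a-(F) ⇒ a-(F-K)   [F ::= F - K]
a-(F-K) ⇒ a-(K-K)   [F ::= K]
a-(K-K) ⇒ a-(a-K)   [K ::= a]
a-(a-K) ⇒ a-(a-a)   [K ::= a]

E⇒F⇒F-K⇒K-K⇒a-K⇒a-(E)⇒a-(F)⇒a-(F-K)⇒a-(K-K)⇒a-(a-K)⇒a-(a-a)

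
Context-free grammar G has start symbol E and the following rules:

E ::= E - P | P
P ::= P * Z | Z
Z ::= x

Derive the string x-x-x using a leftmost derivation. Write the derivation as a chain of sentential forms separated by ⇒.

E ⇒ E-P ⇒ E-P-P ⇒ P-P-P ⇒ Z-P-P ⇒ x-P-P ⇒ x-Z-P ⇒ x-x-P ⇒ x-x-Z ⇒ x-x-x

E ⇒ E-P   [E ::= E - P]
E-P ⇒ E-P-P   [E ::= E - P]
E-P-P ⇒ P-P-P   [E ::= P]
P-P-P ⇒ Z-P-P   [P ::= Z]
Z-P-P ⇒ x-P-P   [Z ::= x]
x-P-P ⇒ x-Z-P   [P ::= Z]
x-Z-P ⇒ x-x-P   [Z ::= x]
x-x-P ⇒ x-x-Z   [P ::= Z]
x-x-Z ⇒ x-x-x   [Z ::= x]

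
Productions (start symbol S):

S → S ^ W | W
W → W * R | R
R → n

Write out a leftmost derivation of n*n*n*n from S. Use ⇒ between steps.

S ⇒ W ⇒ W*R ⇒ W*R*R ⇒ W*R*R*R ⇒ R*R*R*R ⇒ n*R*R*R ⇒ n*n*R*R ⇒ n*n*n*R ⇒ n*n*n*n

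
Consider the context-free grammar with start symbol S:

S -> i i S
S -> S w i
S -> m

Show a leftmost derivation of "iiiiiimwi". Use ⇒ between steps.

S⇒iiS⇒iiSwi⇒iiiiSwi⇒iiiiiiSwi⇒iiiiiimwi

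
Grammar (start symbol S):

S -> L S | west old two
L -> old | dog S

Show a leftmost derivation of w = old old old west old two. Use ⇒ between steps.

S ⇒ L S ⇒ old S ⇒ old L S ⇒ old old S ⇒ old old L S ⇒ old old old S ⇒ old old old west old two

S ⇒ L S   [S -> L S]
L S ⇒ old S   [L -> old]
old S ⇒ old L S   [S -> L S]
old L S ⇒ old old S   [L -> old]
old old S ⇒ old old L S   [S -> L S]
old old L S ⇒ old old old S   [L -> old]
old old old S ⇒ old old old west old two   [S -> west old two]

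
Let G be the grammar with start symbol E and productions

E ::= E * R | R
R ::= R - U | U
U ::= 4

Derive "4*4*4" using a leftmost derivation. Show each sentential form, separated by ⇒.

E ⇒ E*R ⇒ E*R*R ⇒ R*R*R ⇒ U*R*R ⇒ 4*R*R ⇒ 4*U*R ⇒ 4*4*R ⇒ 4*4*U ⇒ 4*4*4

E ⇒ E*R   [E ::= E * R]
E*R ⇒ E*R*R   [E ::= E * R]
E*R*R ⇒ R*R*R   [E ::= R]
R*R*R ⇒ U*R*R   [R ::= U]
U*R*R ⇒ 4*R*R   [U ::= 4]
4*R*R ⇒ 4*U*R   [R ::= U]
4*U*R ⇒ 4*4*R   [U ::= 4]
4*4*R ⇒ 4*4*U   [R ::= U]
4*4*U ⇒ 4*4*4   [U ::= 4]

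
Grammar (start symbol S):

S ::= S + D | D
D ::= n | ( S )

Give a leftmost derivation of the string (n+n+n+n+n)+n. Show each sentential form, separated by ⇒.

S ⇒ S+D   [S ::= S + D]
S+D ⇒ D+D   [S ::= D]
D+D ⇒ (S)+D   [D ::= ( S )]
(S)+D ⇒ (S+D)+D   [S ::= S + D]
(S+D)+D ⇒ (S+D+D)+D   [S ::= S + D]
(S+D+D)+D ⇒ (S+D+D+D)+D   [S ::= S + D]
(S+D+D+D)+D ⇒ (S+D+D+D+D)+D   [S ::= S + D]
(S+D+D+D+D)+D ⇒ (D+D+D+D+D)+D   [S ::= D]
(D+D+D+D+D)+D ⇒ (n+D+D+D+D)+D   [D ::= n]
(n+D+D+D+D)+D ⇒ (n+n+D+D+D)+D   [D ::= n]
(n+n+D+D+D)+D ⇒ (n+n+n+D+D)+D   [D ::= n]
(n+n+n+D+D)+D ⇒ (n+n+n+n+D)+D   [D ::= n]
(n+n+n+n+D)+D ⇒ (n+n+n+n+n)+D   [D ::= n]
(n+n+n+n+n)+D ⇒ (n+n+n+n+n)+n   [D ::= n]

S ⇒ S+D ⇒ D+D ⇒ (S)+D ⇒ (S+D)+D ⇒ (S+D+D)+D ⇒ (S+D+D+D)+D ⇒ (S+D+D+D+D)+D ⇒ (D+D+D+D+D)+D ⇒ (n+D+D+D+D)+D ⇒ (n+n+D+D+D)+D ⇒ (n+n+n+D+D)+D ⇒ (n+n+n+n+D)+D ⇒ (n+n+n+n+n)+D ⇒ (n+n+n+n+n)+n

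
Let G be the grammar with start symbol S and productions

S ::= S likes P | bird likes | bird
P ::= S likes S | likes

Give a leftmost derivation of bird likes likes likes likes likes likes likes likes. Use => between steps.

S => S likes P => S likes P likes P => S likes P likes P likes P => S likes P likes P likes P likes P => bird likes P likes P likes P likes P => bird likes likes likes P likes P likes P => bird likes likes likes likes likes P likes P => bird likes likes likes likes likes likes likes P => bird likes likes likes likes likes likes likes likes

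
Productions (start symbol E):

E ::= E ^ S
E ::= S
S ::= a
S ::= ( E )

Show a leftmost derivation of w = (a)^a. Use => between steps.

E => E^S => S^S => (E)^S => (S)^S => (a)^S => (a)^a

E => E^S   [E ::= E ^ S]
E^S => S^S   [E ::= S]
S^S => (E)^S   [S ::= ( E )]
(E)^S => (S)^S   [E ::= S]
(S)^S => (a)^S   [S ::= a]
(a)^S => (a)^a   [S ::= a]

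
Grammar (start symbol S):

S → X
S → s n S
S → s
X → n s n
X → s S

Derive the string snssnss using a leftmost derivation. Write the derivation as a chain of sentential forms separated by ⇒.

S ⇒ snS ⇒ snX ⇒ snsS ⇒ snssnS ⇒ snssnX ⇒ snssnsS ⇒ snssnss

S ⇒ snS   [S → s n S]
snS ⇒ snX   [S → X]
snX ⇒ snsS   [X → s S]
snsS ⇒ snssnS   [S → s n S]
snssnS ⇒ snssnX   [S → X]
snssnX ⇒ snssnsS   [X → s S]
snssnsS ⇒ snssnss   [S → s]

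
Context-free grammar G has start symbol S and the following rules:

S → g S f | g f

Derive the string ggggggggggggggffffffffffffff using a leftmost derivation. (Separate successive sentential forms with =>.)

S => gSf => ggSff => gggSfff => ggggSffff => gggggSfffff => ggggggSffffff => gggggggSfffffff => ggggggggSffffffff => gggggggggSfffffffff => ggggggggggSffffffffff => gggggggggggSfffffffffff => ggggggggggggSffffffffffff => gggggggggggggSfffffffffffff => ggggggggggggggffffffffffffff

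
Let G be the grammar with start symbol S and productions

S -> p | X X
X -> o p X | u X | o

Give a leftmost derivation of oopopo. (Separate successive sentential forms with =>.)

S => XX   [S -> X X]
XX => oX   [X -> o]
oX => oopX   [X -> o p X]
oopX => oopopX   [X -> o p X]
oopopX => oopopo   [X -> o]

S => XX => oX => oopX => oopopX => oopopo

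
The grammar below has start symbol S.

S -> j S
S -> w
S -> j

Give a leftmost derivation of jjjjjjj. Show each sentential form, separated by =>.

S => jS   [S -> j S]
jS => jjS   [S -> j S]
jjS => jjjS   [S -> j S]
jjjS => jjjjS   [S -> j S]
jjjjS => jjjjjS   [S -> j S]
jjjjjS => jjjjjjS   [S -> j S]
jjjjjjS => jjjjjjj   [S -> j]

S=>jS=>jjS=>jjjS=>jjjjS=>jjjjjS=>jjjjjjS=>jjjjjjj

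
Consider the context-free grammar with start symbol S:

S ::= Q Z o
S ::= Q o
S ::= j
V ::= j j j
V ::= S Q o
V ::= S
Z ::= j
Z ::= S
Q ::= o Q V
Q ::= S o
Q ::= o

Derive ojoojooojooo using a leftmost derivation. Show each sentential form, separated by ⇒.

S ⇒ Qo   [S ::= Q o]
Qo ⇒ Soo   [Q ::= S o]
Soo ⇒ QZooo   [S ::= Q Z o]
QZooo ⇒ oQVZooo   [Q ::= o Q V]
oQVZooo ⇒ oSoVZooo   [Q ::= S o]
oSoVZooo ⇒ ojoVZooo   [S ::= j]
ojoVZooo ⇒ ojoSQoZooo   [V ::= S Q o]
ojoSQoZooo ⇒ ojoQZoQoZooo   [S ::= Q Z o]
ojoQZoQoZooo ⇒ ojooZoQoZooo   [Q ::= o]
ojooZoQoZooo ⇒ ojoojoQoZooo   [Z ::= j]
ojoojoQoZooo ⇒ ojoojoooZooo   [Q ::= o]
ojoojoooZooo ⇒ ojoojooojooo   [Z ::= j]

S ⇒ Qo ⇒ Soo ⇒ QZooo ⇒ oQVZooo ⇒ oSoVZooo ⇒ ojoVZooo ⇒ ojoSQoZooo ⇒ ojoQZoQoZooo ⇒ ojooZoQoZooo ⇒ ojoojoQoZooo ⇒ ojoojoooZooo ⇒ ojoojooojooo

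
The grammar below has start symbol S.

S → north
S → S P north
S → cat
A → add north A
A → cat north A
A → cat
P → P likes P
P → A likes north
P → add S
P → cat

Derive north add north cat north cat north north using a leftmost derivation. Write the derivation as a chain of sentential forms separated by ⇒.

S ⇒ S P north   [S → S P north]
S P north ⇒ north P north   [S → north]
north P north ⇒ north add S north   [P → add S]
north add S north ⇒ north add S P north north   [S → S P north]
north add S P north north ⇒ north add S P north P north north   [S → S P north]
north add S P north P north north ⇒ north add north P north P north north   [S → north]
north add north P north P north north ⇒ north add north cat north P north north   [P → cat]
north add north cat north P north north ⇒ north add north cat north cat north north   [P → cat]

S ⇒ S P north ⇒ north P north ⇒ north add S north ⇒ north add S P north north ⇒ north add S P north P north north ⇒ north add north P north P north north ⇒ north add north cat north P north north ⇒ north add north cat north cat north north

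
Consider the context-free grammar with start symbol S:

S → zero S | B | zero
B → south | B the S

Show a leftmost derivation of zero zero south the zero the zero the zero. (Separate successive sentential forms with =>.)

S => zero S   [S → zero S]
zero S => zero zero S   [S → zero S]
zero zero S => zero zero B   [S → B]
zero zero B => zero zero B the S   [B → B the S]
zero zero B the S => zero zero B the S the S   [B → B the S]
zero zero B the S the S => zero zero B the S the S the S   [B → B the S]
zero zero B the S the S the S => zero zero south the S the S the S   [B → south]
zero zero south the S the S the S => zero zero south the zero the S the S   [S → zero]
zero zero south the zero the S the S => zero zero south the zero the zero the S   [S → zero]
zero zero south the zero the zero the S => zero zero south the zero the zero the zero   [S → zero]

S => zero S => zero zero S => zero zero B => zero zero B the S => zero zero B the S the S => zero zero B the S the S the S => zero zero south the S the S the S => zero zero south the zero the S the S => zero zero south the zero the zero the S => zero zero south the zero the zero the zero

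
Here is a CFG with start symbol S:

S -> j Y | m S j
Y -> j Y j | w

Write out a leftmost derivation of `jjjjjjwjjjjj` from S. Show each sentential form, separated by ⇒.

S ⇒ jY   [S -> j Y]
jY ⇒ jjYj   [Y -> j Y j]
jjYj ⇒ jjjYjj   [Y -> j Y j]
jjjYjj ⇒ jjjjYjjj   [Y -> j Y j]
jjjjYjjj ⇒ jjjjjYjjjj   [Y -> j Y j]
jjjjjYjjjj ⇒ jjjjjjYjjjjj   [Y -> j Y j]
jjjjjjYjjjjj ⇒ jjjjjjwjjjjj   [Y -> w]

S ⇒ jY ⇒ jjYj ⇒ jjjYjj ⇒ jjjjYjjj ⇒ jjjjjYjjjj ⇒ jjjjjjYjjjjj ⇒ jjjjjjwjjjjj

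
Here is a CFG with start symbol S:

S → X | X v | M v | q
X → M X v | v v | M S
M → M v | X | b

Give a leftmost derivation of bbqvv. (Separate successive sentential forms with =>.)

S=>Xv=>MXvv=>bXvv=>bMSvv=>bbSvv=>bbqvv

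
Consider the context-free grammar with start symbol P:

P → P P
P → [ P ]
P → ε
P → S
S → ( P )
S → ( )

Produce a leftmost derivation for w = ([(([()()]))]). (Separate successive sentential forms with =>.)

P => S => (P) => ([P]) => ([S]) => ([(P)]) => ([(S)]) => ([((P))]) => ([(([P]))]) => ([(([PP]))]) => ([(([SP]))]) => ([(([(P)P]))]) => ([(([()P]))]) => ([(([()S]))]) => ([(([()()]))])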